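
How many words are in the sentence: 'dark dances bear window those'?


Counting words by splitting on spaces:
  Word 1: 'dark'
  Word 2: 'dances'
  Word 3: 'bear'
  Word 4: 'window'
  Word 5: 'those'
Total words: 5

5


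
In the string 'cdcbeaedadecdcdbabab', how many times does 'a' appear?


Scanning 'cdcbeaedadecdcdbabab' for 'a':
  Position 5: 'a' -> MATCH (count: 1)
  Position 8: 'a' -> MATCH (count: 2)
  Position 16: 'a' -> MATCH (count: 3)
  Position 18: 'a' -> MATCH (count: 4)
Total occurrences of 'a': 4

4


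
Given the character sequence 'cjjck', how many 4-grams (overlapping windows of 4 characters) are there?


String 'cjjck' has length L = 5.
Number of overlapping n-grams = L - n + 1
Substituting: 5 - 4 + 1 = 2

2


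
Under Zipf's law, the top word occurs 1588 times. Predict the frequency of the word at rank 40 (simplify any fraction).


Zipf's law: freq(rank) = f1 / rank
f1 = 1588, rank = 40
freq = 1588 / 40
GCD(1588, 40) = 4
Simplified: 397/10

397/10


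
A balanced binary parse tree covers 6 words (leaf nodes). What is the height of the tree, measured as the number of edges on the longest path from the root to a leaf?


In a balanced binary tree with n leaves the deepest leaf is ceil(log2(n)) edges below the root.
log2(6) = 2.5850
ceil(2.5850) = 3
height (edges) = 3

3


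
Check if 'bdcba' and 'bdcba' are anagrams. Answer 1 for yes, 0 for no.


Sort characters of 'bdcba': 'abbcd'
Sort characters of 'bdcba': 'abbcd'
Sorted forms match -> they ARE anagrams
Result: 1

1


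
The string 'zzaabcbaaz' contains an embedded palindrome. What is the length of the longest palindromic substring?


Scanning 'zzaabcbaaz' for palindromic substrings.
Substring at positions 1-9: 'zaabcbaaz'.
Check: reverse('zaabcbaaz') = 'zaabcbaaz' -> palindrome confirmed.
Neighbouring characters ('z' / '-') break symmetry, so it cannot extend further.
No longer palindromic substring exists; longest length = 9

9


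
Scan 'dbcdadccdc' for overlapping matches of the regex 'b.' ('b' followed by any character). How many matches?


Pattern: b. means 'b' followed by any character.
Scanning 'dbcdadccdc' position-by-position:
  Pos 0: window 'db' -> no
  Pos 1: window 'bc' -> MATCH
  Pos 2: window 'cd' -> no
  Pos 3: window 'da' -> no
  Pos 4: window 'ad' -> no
  Pos 5: window 'dc' -> no
  Pos 6: window 'cc' -> no
  Pos 7: window 'cd' -> no
  Pos 8: window 'dc' -> no
  Pos 9: window 'c' -> no
Total matches: 1

1


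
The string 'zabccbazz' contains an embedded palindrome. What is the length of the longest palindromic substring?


Scanning 'zabccbazz' for palindromic substrings.
Substring at positions 0-7: 'zabccbaz'.
Check: reverse('zabccbaz') = 'zabccbaz' -> palindrome confirmed.
Neighbouring characters ('-' / 'z') break symmetry, so it cannot extend further.
No longer palindromic substring exists; longest length = 8

8


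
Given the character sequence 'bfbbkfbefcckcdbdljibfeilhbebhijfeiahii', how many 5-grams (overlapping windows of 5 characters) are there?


String 'bfbbkfbefcckcdbdljibfeilhbebhijfeiahii' has length L = 38.
Number of overlapping n-grams = L - n + 1
Substituting: 38 - 5 + 1 = 34

34


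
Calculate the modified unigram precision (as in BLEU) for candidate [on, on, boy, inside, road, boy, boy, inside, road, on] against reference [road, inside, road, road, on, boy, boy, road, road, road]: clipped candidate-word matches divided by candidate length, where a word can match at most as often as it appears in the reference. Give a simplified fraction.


Reference word counts: {'boy': 2, 'inside': 1, 'on': 1, 'road': 6}
Checking each candidate word (with clipping):
  'on' -> in reference (ref count 1, used 1/1) -> match (matches: 1)
  'on' -> ref count 1 already used up (1/1) -> clipped, no match (matches: 1)
  'boy' -> in reference (ref count 2, used 1/2) -> match (matches: 2)
  'inside' -> in reference (ref count 1, used 1/1) -> match (matches: 3)
  'road' -> in reference (ref count 6, used 1/6) -> match (matches: 4)
  'boy' -> in reference (ref count 2, used 2/2) -> match (matches: 5)
  'boy' -> ref count 2 already used up (2/2) -> clipped, no match (matches: 5)
  'inside' -> ref count 1 already used up (1/1) -> clipped, no match (matches: 5)
  'road' -> in reference (ref count 6, used 2/6) -> match (matches: 6)
  'on' -> ref count 1 already used up (1/1) -> clipped, no match (matches: 6)
Clipped matches: 6, Candidate length: 10
Precision = 6/10 = 3/5

3/5


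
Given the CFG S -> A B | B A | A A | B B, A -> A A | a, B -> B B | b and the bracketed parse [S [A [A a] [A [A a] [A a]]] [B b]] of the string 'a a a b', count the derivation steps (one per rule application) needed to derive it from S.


Every bracketed nonterminal node [X ...] in the tree is produced by exactly one rule application.
Reading the tree off as a leftmost derivation:
  Step 1: S  =>  A B   (applied S -> A B)
  Step 2: A B  =>  A A B   (applied A -> A A)
  Step 3: A A B  =>  a A B   (applied A -> a)
  Step 4: a A B  =>  a A A B   (applied A -> A A)
  Step 5: a A A B  =>  a a A B   (applied A -> a)
  Step 6: a a A B  =>  a a a B   (applied A -> a)
  Step 7: a a a B  =>  a a a b   (applied B -> b)
Final yield: a a a b
Total rewrite steps: 7

7


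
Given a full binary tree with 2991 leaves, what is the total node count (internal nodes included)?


Leaf nodes (terminals): 2991
Internal nodes = n - 1 = 2991 - 1 = 2990
Total = leaves + internal = 2991 + 2990 = 5981

5981


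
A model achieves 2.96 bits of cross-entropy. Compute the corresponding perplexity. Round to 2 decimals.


Perplexity formula: PP = 2^H
H = 2.96
PP = 2^2.96
Decompose: 2^2.96 = 2^2 * 2^0.96
2^2 = 4, 2^0.96 ~ 1.9453099
PP ~ 4 * 1.9453099 = 7.7812396
Rounded to 2 decimals: 7.78

7.78


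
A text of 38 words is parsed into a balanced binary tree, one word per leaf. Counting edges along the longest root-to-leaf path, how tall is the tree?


In a balanced binary tree with n leaves the deepest leaf is ceil(log2(n)) edges below the root.
log2(38) = 5.2479
ceil(5.2479) = 6
height (edges) = 6

6


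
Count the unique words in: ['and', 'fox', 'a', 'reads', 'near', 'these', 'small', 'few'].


Listing all tokens and tracking unique types:
  Token 1: 'and' -> NEW (unique so far: 1)
  Token 2: 'fox' -> NEW (unique so far: 2)
  Token 3: 'a' -> NEW (unique so far: 3)
  Token 4: 'reads' -> NEW (unique so far: 4)
  Token 5: 'near' -> NEW (unique so far: 5)
  Token 6: 'these' -> NEW (unique so far: 6)
  Token 7: 'small' -> NEW (unique so far: 7)
  Token 8: 'few' -> NEW (unique so far: 8)
Unique types: ('a', 'and', 'few', 'fox', 'near', 'reads', 'small', 'these')
Vocabulary size: 8

8


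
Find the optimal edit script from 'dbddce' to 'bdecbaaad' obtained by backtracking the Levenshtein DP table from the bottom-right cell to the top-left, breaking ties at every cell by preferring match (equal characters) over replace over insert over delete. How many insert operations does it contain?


Edit distance = 7. Backtracking from cell (6, 9) with preference match > replace > insert > delete,
then listing the resulting alignment 'dbddce' -> 'bdecbaaad' left to right:
  Step 1: insert 'b' [insertion #1]
  Step 2: keep 'd'
  Step 3: insert 'e' [insertion #2]
  Step 4: insert 'c' [insertion #3]
  Step 5: keep 'b'
  Step 6: replace d->a
  Step 7: replace d->a
  Step 8: replace c->a
  Step 9: replace e->d
Total insertions: 3

3


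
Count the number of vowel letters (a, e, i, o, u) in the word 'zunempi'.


Scanning each character of 'zunempi':
  Position 1: 'z' -> consonant (running count: 0)
  Position 2: 'u' -> vowel (running count: 1)
  Position 3: 'n' -> consonant (running count: 1)
  Position 4: 'e' -> vowel (running count: 2)
  Position 5: 'm' -> consonant (running count: 2)
  Position 6: 'p' -> consonant (running count: 2)
  Position 7: 'i' -> vowel (running count: 3)
Total vowels: 3

3


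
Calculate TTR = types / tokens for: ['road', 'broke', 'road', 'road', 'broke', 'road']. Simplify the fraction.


Tokens: 6
Unique types: ('broke', 'road') = 2
TTR = 2/6
Simplify: divide both by 2 -> 1/3
TTR = 1/3

1/3


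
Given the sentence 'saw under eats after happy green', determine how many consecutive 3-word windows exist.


Word trigrams from [6] words:
  Trigram 1: (saw under eats)
  Trigram 2: (under eats after)
  Trigram 3: (eats after happy)
  Trigram 4: (after happy green)
Total word trigrams: 6 - 2 = 4

4


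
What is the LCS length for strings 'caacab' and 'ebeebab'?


DP table for LCS of 'caacab' and 'ebeebab':
       e  b  e  e  b  a  b
    0  0  0  0  0  0  0  0
  c 0  0  0  0  0  0  0  0
  a 0  0  0  0  0  0  1  1
  a 0  0  0  0  0  0  1  1
  c 0  0  0  0  0  0  1  1
  a 0  0  0  0  0  0  1  1
  b 0  0  1  1  1  1  1  2
LCS: 'ab'
LCS length = 2

2


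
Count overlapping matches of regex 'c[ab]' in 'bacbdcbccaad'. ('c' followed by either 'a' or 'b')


Pattern: c[ab] means 'c' followed by either 'a' or 'b'.
Scanning 'bacbdcbccaad' position-by-position:
  Pos 0: window 'ba' -> no
  Pos 1: window 'ac' -> no
  Pos 2: window 'cb' -> MATCH
  Pos 3: window 'bd' -> no
  Pos 4: window 'dc' -> no
  Pos 5: window 'cb' -> MATCH
  Pos 6: window 'bc' -> no
  Pos 7: window 'cc' -> no
  Pos 8: window 'ca' -> MATCH
  Pos 9: window 'aa' -> no
  Pos 10: window 'ad' -> no
  Pos 11: window 'd' -> no
Total matches: 3

3


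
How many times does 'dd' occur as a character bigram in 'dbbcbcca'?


Scanning 'dbbcbcca' for bigram 'dd':
  Position 0: 'db' -> no
  Position 1: 'bb' -> no
  Position 2: 'bc' -> no
  Position 3: 'cb' -> no
  Position 4: 'bc' -> no
  Position 5: 'cc' -> no
  Position 6: 'ca' -> no
Total matches: 0

0


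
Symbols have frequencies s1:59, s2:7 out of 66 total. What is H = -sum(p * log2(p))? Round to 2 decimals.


Computing entropy H = -sum(p_i * log2(p_i)):
  s1: p = 59/66 = 0.8939, -p*log2(p) = 0.1446
  s2: p = 7/66 = 0.1061, -p*log2(p) = 0.3433
H = sum of terms = 0.4879
Rounded to 2 decimals: 0.49

0.49


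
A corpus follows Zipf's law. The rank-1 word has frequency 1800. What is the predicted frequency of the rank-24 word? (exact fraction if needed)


Zipf's law: freq(rank) = f1 / rank
f1 = 1800, rank = 24
freq = 1800 / 24
= 75

75


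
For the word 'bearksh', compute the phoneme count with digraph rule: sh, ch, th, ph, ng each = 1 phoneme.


Parsing 'bearksh' greedily, digraphs first:
  'b' -> consonant phoneme (phonemes so far: 1)
  'e' -> vowel phoneme (phonemes so far: 2)
  'a' -> vowel phoneme (phonemes so far: 3)
  'r' -> consonant phoneme (phonemes so far: 4)
  'k' -> consonant phoneme (phonemes so far: 5)
  'sh' -> digraph (1 consonant phoneme) (phonemes so far: 6)
Total phonemes: 6

6


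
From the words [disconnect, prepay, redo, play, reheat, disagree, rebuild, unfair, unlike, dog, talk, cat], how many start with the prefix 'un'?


Checking each word for prefix 'un':
  'disconnect' -> no (count: 0)
  'prepay' -> no (count: 0)
  'redo' -> no (count: 0)
  'play' -> no (count: 0)
  'reheat' -> no (count: 0)
  'disagree' -> no (count: 0)
  'rebuild' -> no (count: 0)
  'unfair' -> YES, starts with 'un' (count: 1)
  'unlike' -> YES, starts with 'un' (count: 2)
  'dog' -> no (count: 2)
  'talk' -> no (count: 2)
  'cat' -> no (count: 2)
Total with prefix 'un': 2

2


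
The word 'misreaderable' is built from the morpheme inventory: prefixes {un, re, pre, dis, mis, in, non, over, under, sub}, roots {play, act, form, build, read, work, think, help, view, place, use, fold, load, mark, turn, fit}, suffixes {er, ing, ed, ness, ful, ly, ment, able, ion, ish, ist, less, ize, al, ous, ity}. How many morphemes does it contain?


Segmenting 'misreaderable' against the inventory:
  'mis' -> prefix (morpheme 1)
  'read' -> root (morpheme 2)
  'er' -> suffix (morpheme 3)
  'able' -> suffix (morpheme 4)
Total morphemes: 4

4


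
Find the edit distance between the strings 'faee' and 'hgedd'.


Building DP table for s1='faee' (len 4) and s2='hgedd' (len 5):
       h  g  e  d  d
    0  1  2  3  4  5
  f 1  1  2  3  4  5
  a 2  2  2  3  4  5
  e 3  3  3  2  3  4
  e 4  4  4  3  3  4
Edit distance = dp[4][5] = 4

4


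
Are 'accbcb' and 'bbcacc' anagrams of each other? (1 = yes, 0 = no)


Sort characters of 'accbcb': 'abbccc'
Sort characters of 'bbcacc': 'abbccc'
Sorted forms match -> they ARE anagrams
Result: 1

1


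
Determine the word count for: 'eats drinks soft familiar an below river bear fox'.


Counting words by splitting on spaces:
  Word 1: 'eats'
  Word 2: 'drinks'
  Word 3: 'soft'
  Word 4: 'familiar'
  Word 5: 'an'
  Word 6: 'below'
  Word 7: 'river'
  Word 8: 'bear'
  Word 9: 'fox'
Total words: 9

9


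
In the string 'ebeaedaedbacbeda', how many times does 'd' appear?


Scanning 'ebeaedaedbacbeda' for 'd':
  Position 5: 'd' -> MATCH (count: 1)
  Position 8: 'd' -> MATCH (count: 2)
  Position 14: 'd' -> MATCH (count: 3)
Total occurrences of 'd': 3

3


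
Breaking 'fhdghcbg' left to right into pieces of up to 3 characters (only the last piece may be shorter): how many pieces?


'fhdghcbg' has 8 characters.
Chunking with max size 3:
  Chunk 1: 'fhd' (positions 0-2)
  Chunk 2: 'ghc' (positions 3-5)
  Chunk 3: 'bg' (positions 6-7)
Total chunks: ceil(8 / 3) = 3

3


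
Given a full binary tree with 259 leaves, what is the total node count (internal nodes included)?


Leaf nodes (terminals): 259
Internal nodes = n - 1 = 259 - 1 = 258
Total = leaves + internal = 259 + 258 = 517

517


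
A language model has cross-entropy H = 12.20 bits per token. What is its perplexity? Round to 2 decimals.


Perplexity formula: PP = 2^H
H = 12.20
PP = 2^12.20
Decompose: 2^12.20 = 2^12 * 2^0.20
2^12 = 4096, 2^0.20 ~ 1.1486984
PP ~ 4096 * 1.1486984 = 4705.0686464
Rounded to 2 decimals: 4705.07

4705.07


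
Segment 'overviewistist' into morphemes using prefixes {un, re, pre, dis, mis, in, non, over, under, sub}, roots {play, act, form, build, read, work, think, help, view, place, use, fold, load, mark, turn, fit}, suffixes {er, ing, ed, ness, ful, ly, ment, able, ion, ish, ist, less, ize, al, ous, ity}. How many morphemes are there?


Segmenting 'overviewistist' against the inventory:
  'over' -> prefix (morpheme 1)
  'view' -> root (morpheme 2)
  'ist' -> suffix (morpheme 3)
  'ist' -> suffix (morpheme 4)
Total morphemes: 4

4


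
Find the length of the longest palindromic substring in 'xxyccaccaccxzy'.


Scanning 'xxyccaccaccxzy' for palindromic substrings.
Substring at positions 3-10: 'ccaccacc'.
Check: reverse('ccaccacc') = 'ccaccacc' -> palindrome confirmed.
Neighbouring characters ('y' / 'x') break symmetry, so it cannot extend further.
No longer palindromic substring exists; longest length = 8

8


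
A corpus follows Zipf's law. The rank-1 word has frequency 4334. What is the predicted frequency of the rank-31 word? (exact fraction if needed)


Zipf's law: freq(rank) = f1 / rank
f1 = 4334, rank = 31
freq = 4334 / 31
GCD(4334, 31) = 1
Simplified: 4334/31

4334/31


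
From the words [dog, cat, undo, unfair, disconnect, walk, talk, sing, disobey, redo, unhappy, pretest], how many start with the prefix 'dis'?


Checking each word for prefix 'dis':
  'dog' -> no (count: 0)
  'cat' -> no (count: 0)
  'undo' -> no (count: 0)
  'unfair' -> no (count: 0)
  'disconnect' -> YES, starts with 'dis' (count: 1)
  'walk' -> no (count: 1)
  'talk' -> no (count: 1)
  'sing' -> no (count: 1)
  'disobey' -> YES, starts with 'dis' (count: 2)
  'redo' -> no (count: 2)
  'unhappy' -> no (count: 2)
  'pretest' -> no (count: 2)
Total with prefix 'dis': 2

2


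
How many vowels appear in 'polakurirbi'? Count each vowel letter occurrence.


Scanning each character of 'polakurirbi':
  Position 1: 'p' -> consonant (running count: 0)
  Position 2: 'o' -> vowel (running count: 1)
  Position 3: 'l' -> consonant (running count: 1)
  Position 4: 'a' -> vowel (running count: 2)
  Position 5: 'k' -> consonant (running count: 2)
  Position 6: 'u' -> vowel (running count: 3)
  Position 7: 'r' -> consonant (running count: 3)
  Position 8: 'i' -> vowel (running count: 4)
  Position 9: 'r' -> consonant (running count: 4)
  Position 10: 'b' -> consonant (running count: 4)
  Position 11: 'i' -> vowel (running count: 5)
Total vowels: 5

5


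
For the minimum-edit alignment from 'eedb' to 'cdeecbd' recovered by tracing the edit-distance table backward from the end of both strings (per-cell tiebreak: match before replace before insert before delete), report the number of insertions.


Edit distance = 4. Backtracking from cell (4, 7) with preference match > replace > insert > delete,
then listing the resulting alignment 'eedb' -> 'cdeecbd' left to right:
  Step 1: insert 'c' [insertion #1]
  Step 2: insert 'd' [insertion #2]
  Step 3: keep 'e'
  Step 4: keep 'e'
  Step 5: replace d->c
  Step 6: keep 'b'
  Step 7: insert 'd' [insertion #3]
Total insertions: 3

3


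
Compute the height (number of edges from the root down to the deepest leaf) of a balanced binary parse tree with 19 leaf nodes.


In a balanced binary tree with n leaves the deepest leaf is ceil(log2(n)) edges below the root.
log2(19) = 4.2479
ceil(4.2479) = 5
height (edges) = 5

5


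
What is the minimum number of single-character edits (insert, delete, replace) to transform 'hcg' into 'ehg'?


Building DP table for s1='hcg' (len 3) and s2='ehg' (len 3):
       e  h  g
    0  1  2  3
  h 1  1  1  2
  c 2  2  2  2
  g 3  3  3  2
Edit distance = dp[3][3] = 2

2


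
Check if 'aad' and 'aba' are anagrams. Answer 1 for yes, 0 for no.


Sort characters of 'aad': 'aad'
Sort characters of 'aba': 'aab'
Sorted forms differ -> they are NOT anagrams
Result: 0

0


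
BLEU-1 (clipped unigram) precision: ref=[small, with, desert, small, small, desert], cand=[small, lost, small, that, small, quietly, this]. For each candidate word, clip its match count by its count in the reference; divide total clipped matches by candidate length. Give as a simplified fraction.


Reference word counts: {'desert': 2, 'small': 3, 'with': 1}
Checking each candidate word (with clipping):
  'small' -> in reference (ref count 3, used 1/3) -> match (matches: 1)
  'lost' -> not in reference -> no match (matches: 1)
  'small' -> in reference (ref count 3, used 2/3) -> match (matches: 2)
  'that' -> not in reference -> no match (matches: 2)
  'small' -> in reference (ref count 3, used 3/3) -> match (matches: 3)
  'quietly' -> not in reference -> no match (matches: 3)
  'this' -> not in reference -> no match (matches: 3)
Clipped matches: 3, Candidate length: 7
Precision = 3/7

3/7


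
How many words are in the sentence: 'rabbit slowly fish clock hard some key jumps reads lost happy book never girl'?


Counting words by splitting on spaces:
  Word 1: 'rabbit'
  Word 2: 'slowly'
  Word 3: 'fish'
  Word 4: 'clock'
  Word 5: 'hard'
  Word 6: 'some'
  Word 7: 'key'
  Word 8: 'jumps'
  Word 9: 'reads'
  Word 10: 'lost'
  Word 11: 'happy'
  Word 12: 'book'
  Word 13: 'never'
  Word 14: 'girl'
Total words: 14

14


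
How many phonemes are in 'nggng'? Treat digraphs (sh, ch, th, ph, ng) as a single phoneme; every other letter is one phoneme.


Parsing 'nggng' greedily, digraphs first:
  'ng' -> digraph (1 consonant phoneme) (phonemes so far: 1)
  'g' -> consonant phoneme (phonemes so far: 2)
  'ng' -> digraph (1 consonant phoneme) (phonemes so far: 3)
Total phonemes: 3

3


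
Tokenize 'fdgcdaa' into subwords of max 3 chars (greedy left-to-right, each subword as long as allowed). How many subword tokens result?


'fdgcdaa' has 7 characters.
Chunking with max size 3:
  Chunk 1: 'fdg' (positions 0-2)
  Chunk 2: 'cda' (positions 3-5)
  Chunk 3: 'a' (positions 6-6)
Total chunks: ceil(7 / 3) = 3

3


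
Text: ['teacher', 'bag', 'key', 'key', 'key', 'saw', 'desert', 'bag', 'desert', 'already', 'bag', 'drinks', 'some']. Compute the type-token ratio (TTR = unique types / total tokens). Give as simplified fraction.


Tokens: 13
Unique types: ('already', 'bag', 'desert', 'drinks', 'key', 'saw', 'some', 'teacher') = 8
TTR = 8/13
Already in lowest terms.

8/13


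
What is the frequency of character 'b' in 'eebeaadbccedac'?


Scanning 'eebeaadbccedac' for 'b':
  Position 2: 'b' -> MATCH (count: 1)
  Position 7: 'b' -> MATCH (count: 2)
Total occurrences of 'b': 2

2


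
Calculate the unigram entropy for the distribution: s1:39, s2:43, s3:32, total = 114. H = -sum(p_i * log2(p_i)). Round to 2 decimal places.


Computing entropy H = -sum(p_i * log2(p_i)):
  s1: p = 39/114 = 0.3421, -p*log2(p) = 0.5294
  s2: p = 43/114 = 0.3772, -p*log2(p) = 0.5306
  s3: p = 32/114 = 0.2807, -p*log2(p) = 0.5145
H = sum of terms = 1.5745
Rounded to 2 decimals: 1.57

1.57


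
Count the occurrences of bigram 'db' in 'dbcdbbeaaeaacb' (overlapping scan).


Scanning 'dbcdbbeaaeaacb' for bigram 'db':
  Position 0: 'db' -> MATCH
  Position 1: 'bc' -> no
  Position 2: 'cd' -> no
  Position 3: 'db' -> MATCH
  Position 4: 'bb' -> no
  Position 5: 'be' -> no
  Position 6: 'ea' -> no
  Position 7: 'aa' -> no
  Position 8: 'ae' -> no
  Position 9: 'ea' -> no
  Position 10: 'aa' -> no
  Position 11: 'ac' -> no
  Position 12: 'cb' -> no
Total matches: 2

2


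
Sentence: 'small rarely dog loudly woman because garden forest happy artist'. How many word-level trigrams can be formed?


Word trigrams from [10] words:
  Trigram 1: (small rarely dog)
  Trigram 2: (rarely dog loudly)
  Trigram 3: (dog loudly woman)
  Trigram 4: (loudly woman because)
  Trigram 5: (woman because garden)
  Trigram 6: (because garden forest)
  Trigram 7: (garden forest happy)
  Trigram 8: (forest happy artist)
Total word trigrams: 10 - 2 = 8

8


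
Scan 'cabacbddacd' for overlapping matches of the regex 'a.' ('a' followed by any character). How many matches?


Pattern: a. means 'a' followed by any character.
Scanning 'cabacbddacd' position-by-position:
  Pos 0: window 'ca' -> no
  Pos 1: window 'ab' -> MATCH
  Pos 2: window 'ba' -> no
  Pos 3: window 'ac' -> MATCH
  Pos 4: window 'cb' -> no
  Pos 5: window 'bd' -> no
  Pos 6: window 'dd' -> no
  Pos 7: window 'da' -> no
  Pos 8: window 'ac' -> MATCH
  Pos 9: window 'cd' -> no
  Pos 10: window 'd' -> no
Total matches: 3

3


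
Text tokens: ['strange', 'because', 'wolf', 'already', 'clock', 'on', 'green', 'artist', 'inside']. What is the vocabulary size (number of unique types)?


Listing all tokens and tracking unique types:
  Token 1: 'strange' -> NEW (unique so far: 1)
  Token 2: 'because' -> NEW (unique so far: 2)
  Token 3: 'wolf' -> NEW (unique so far: 3)
  Token 4: 'already' -> NEW (unique so far: 4)
  Token 5: 'clock' -> NEW (unique so far: 5)
  Token 6: 'on' -> NEW (unique so far: 6)
  Token 7: 'green' -> NEW (unique so far: 7)
  Token 8: 'artist' -> NEW (unique so far: 8)
  Token 9: 'inside' -> NEW (unique so far: 9)
Unique types: ('already', 'artist', 'because', 'clock', 'green', 'inside', 'on', 'strange', 'wolf')
Vocabulary size: 9

9


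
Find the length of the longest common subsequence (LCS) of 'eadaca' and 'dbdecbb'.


DP table for LCS of 'eadaca' and 'dbdecbb':
       d  b  d  e  c  b  b
    0  0  0  0  0  0  0  0
  e 0  0  0  0  1  1  1  1
  a 0  0  0  0  1  1  1  1
  d 0  1  1  1  1  1  1  1
  a 0  1  1  1  1  1  1  1
  c 0  1  1  1  1  2  2  2
  a 0  1  1  1  1  2  2  2
LCS: 'ec'
LCS length = 2

2


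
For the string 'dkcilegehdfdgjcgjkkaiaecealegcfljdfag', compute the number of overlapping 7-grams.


String 'dkcilegehdfdgjcgjkkaiaecealegcfljdfag' has length L = 37.
Number of overlapping n-grams = L - n + 1
Substituting: 37 - 7 + 1 = 31

31


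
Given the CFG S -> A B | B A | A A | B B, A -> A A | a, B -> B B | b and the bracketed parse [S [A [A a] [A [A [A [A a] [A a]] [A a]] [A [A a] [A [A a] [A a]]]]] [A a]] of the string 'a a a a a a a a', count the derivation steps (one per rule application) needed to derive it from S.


Every bracketed nonterminal node [X ...] in the tree is produced by exactly one rule application.
Reading the tree off as a leftmost derivation:
  Step 1: S  =>  A A   (applied S -> A A)
  Step 2: A A  =>  A A A   (applied A -> A A)
  Step 3: A A A  =>  a A A   (applied A -> a)
  Step 4: a A A  =>  a A A A   (applied A -> A A)
  Step 5: a A A A  =>  a A A A A   (applied A -> A A)
  Step 6: a A A A A  =>  a A A A A A   (applied A -> A A)
  Step 7: a A A A A A  =>  a a A A A A   (applied A -> a)
  Step 8: a a A A A A  =>  a a a A A A   (applied A -> a)
  Step 9: a a a A A A  =>  a a a a A A   (applied A -> a)
  Step 10: a a a a A A  =>  a a a a A A A   (applied A -> A A)
  Step 11: a a a a A A A  =>  a a a a a A A   (applied A -> a)
  Step 12: a a a a a A A  =>  a a a a a A A A   (applied A -> A A)
  Step 13: a a a a a A A A  =>  a a a a a a A A   (applied A -> a)
  Step 14: a a a a a a A A  =>  a a a a a a a A   (applied A -> a)
  Step 15: a a a a a a a A  =>  a a a a a a a a   (applied A -> a)
Final yield: a a a a a a a a
Total rewrite steps: 15

15


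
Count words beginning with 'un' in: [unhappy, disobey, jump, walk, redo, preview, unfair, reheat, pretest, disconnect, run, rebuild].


Checking each word for prefix 'un':
  'unhappy' -> YES, starts with 'un' (count: 1)
  'disobey' -> no (count: 1)
  'jump' -> no (count: 1)
  'walk' -> no (count: 1)
  'redo' -> no (count: 1)
  'preview' -> no (count: 1)
  'unfair' -> YES, starts with 'un' (count: 2)
  'reheat' -> no (count: 2)
  'pretest' -> no (count: 2)
  'disconnect' -> no (count: 2)
  'run' -> no (count: 2)
  'rebuild' -> no (count: 2)
Total with prefix 'un': 2

2


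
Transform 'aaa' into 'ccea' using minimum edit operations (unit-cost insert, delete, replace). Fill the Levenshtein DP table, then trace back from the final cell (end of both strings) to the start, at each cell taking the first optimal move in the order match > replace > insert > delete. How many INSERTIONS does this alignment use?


Edit distance = 3. Backtracking from cell (3, 4) with preference match > replace > insert > delete,
then listing the resulting alignment 'aaa' -> 'ccea' left to right:
  Step 1: insert 'c' [insertion #1]
  Step 2: replace a->c
  Step 3: replace a->e
  Step 4: keep 'a'
Total insertions: 1

1


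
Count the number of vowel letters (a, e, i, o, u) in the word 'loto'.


Scanning each character of 'loto':
  Position 1: 'l' -> consonant (running count: 0)
  Position 2: 'o' -> vowel (running count: 1)
  Position 3: 't' -> consonant (running count: 1)
  Position 4: 'o' -> vowel (running count: 2)
Total vowels: 2

2


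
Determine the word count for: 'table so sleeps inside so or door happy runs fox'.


Counting words by splitting on spaces:
  Word 1: 'table'
  Word 2: 'so'
  Word 3: 'sleeps'
  Word 4: 'inside'
  Word 5: 'so'
  Word 6: 'or'
  Word 7: 'door'
  Word 8: 'happy'
  Word 9: 'runs'
  Word 10: 'fox'
Total words: 10

10


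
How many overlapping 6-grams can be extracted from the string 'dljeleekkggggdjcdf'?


String 'dljeleekkggggdjcdf' has length L = 18.
Number of overlapping n-grams = L - n + 1
Substituting: 18 - 6 + 1 = 13

13


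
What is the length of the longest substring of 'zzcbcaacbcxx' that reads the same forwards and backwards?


Scanning 'zzcbcaacbcxx' for palindromic substrings.
Substring at positions 2-9: 'cbcaacbc'.
Check: reverse('cbcaacbc') = 'cbcaacbc' -> palindrome confirmed.
Neighbouring characters ('z' / 'x') break symmetry, so it cannot extend further.
No longer palindromic substring exists; longest length = 8

8


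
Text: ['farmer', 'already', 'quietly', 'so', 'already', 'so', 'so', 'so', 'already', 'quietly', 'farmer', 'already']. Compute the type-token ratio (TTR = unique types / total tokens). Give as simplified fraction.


Tokens: 12
Unique types: ('already', 'farmer', 'quietly', 'so') = 4
TTR = 4/12
Simplify: divide both by 4 -> 1/3
TTR = 1/3

1/3


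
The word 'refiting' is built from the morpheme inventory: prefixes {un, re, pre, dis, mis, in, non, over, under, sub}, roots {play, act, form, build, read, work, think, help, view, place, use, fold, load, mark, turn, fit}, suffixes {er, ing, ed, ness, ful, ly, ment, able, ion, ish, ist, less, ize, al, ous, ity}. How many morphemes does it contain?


Segmenting 'refiting' against the inventory:
  're' -> prefix (morpheme 1)
  'fit' -> root (morpheme 2)
  'ing' -> suffix (morpheme 3)
Total morphemes: 3

3


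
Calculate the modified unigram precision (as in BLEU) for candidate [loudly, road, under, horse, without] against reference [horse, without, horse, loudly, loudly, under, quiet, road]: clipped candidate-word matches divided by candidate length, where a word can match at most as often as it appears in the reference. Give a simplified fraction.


Reference word counts: {'horse': 2, 'loudly': 2, 'quiet': 1, 'road': 1, 'under': 1, 'without': 1}
Checking each candidate word (with clipping):
  'loudly' -> in reference (ref count 2, used 1/2) -> match (matches: 1)
  'road' -> in reference (ref count 1, used 1/1) -> match (matches: 2)
  'under' -> in reference (ref count 1, used 1/1) -> match (matches: 3)
  'horse' -> in reference (ref count 2, used 1/2) -> match (matches: 4)
  'without' -> in reference (ref count 1, used 1/1) -> match (matches: 5)
Clipped matches: 5, Candidate length: 5
Precision = 5/5 = 1

1


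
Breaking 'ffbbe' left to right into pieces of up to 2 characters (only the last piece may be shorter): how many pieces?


'ffbbe' has 5 characters.
Chunking with max size 2:
  Chunk 1: 'ff' (positions 0-1)
  Chunk 2: 'bb' (positions 2-3)
  Chunk 3: 'e' (positions 4-4)
Total chunks: ceil(5 / 2) = 3

3


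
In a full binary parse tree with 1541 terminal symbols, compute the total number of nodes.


Leaf nodes (terminals): 1541
Internal nodes = n - 1 = 1541 - 1 = 1540
Total = leaves + internal = 1541 + 1540 = 3081

3081


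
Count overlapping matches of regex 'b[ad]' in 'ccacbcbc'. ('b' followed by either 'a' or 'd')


Pattern: b[ad] means 'b' followed by either 'a' or 'd'.
Scanning 'ccacbcbc' position-by-position:
  Pos 0: window 'cc' -> no
  Pos 1: window 'ca' -> no
  Pos 2: window 'ac' -> no
  Pos 3: window 'cb' -> no
  Pos 4: window 'bc' -> no
  Pos 5: window 'cb' -> no
  Pos 6: window 'bc' -> no
  Pos 7: window 'c' -> no
Total matches: 0

0


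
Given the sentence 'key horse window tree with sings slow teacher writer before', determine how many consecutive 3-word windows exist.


Word trigrams from [10] words:
  Trigram 1: (key horse window)
  Trigram 2: (horse window tree)
  Trigram 3: (window tree with)
  Trigram 4: (tree with sings)
  Trigram 5: (with sings slow)
  Trigram 6: (sings slow teacher)
  Trigram 7: (slow teacher writer)
  Trigram 8: (teacher writer before)
Total word trigrams: 10 - 2 = 8

8


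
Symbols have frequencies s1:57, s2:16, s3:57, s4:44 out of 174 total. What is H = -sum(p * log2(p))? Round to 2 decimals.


Computing entropy H = -sum(p_i * log2(p_i)):
  s1: p = 57/174 = 0.3276, -p*log2(p) = 0.5274
  s2: p = 16/174 = 0.0920, -p*log2(p) = 0.3166
  s3: p = 57/174 = 0.3276, -p*log2(p) = 0.5274
  s4: p = 44/174 = 0.2529, -p*log2(p) = 0.5016
H = sum of terms = 1.8730
Rounded to 2 decimals: 1.87

1.87


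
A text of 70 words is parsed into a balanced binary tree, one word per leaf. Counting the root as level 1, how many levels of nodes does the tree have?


In a balanced binary tree with n leaves the deepest leaf is ceil(log2(n)) edges below the root,
so counting node levels inclusive of root and leaves gives ceil(log2(n)) + 1 levels.
log2(70) = 6.1293
ceil(6.1293) = 7
levels = 7 + 1 = 8

8


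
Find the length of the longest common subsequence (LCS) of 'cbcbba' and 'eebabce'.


DP table for LCS of 'cbcbba' and 'eebabce':
       e  e  b  a  b  c  e
    0  0  0  0  0  0  0  0
  c 0  0  0  0  0  0  1  1
  b 0  0  0  1  1  1  1  1
  c 0  0  0  1  1  1  2  2
  b 0  0  0  1  1  2  2  2
  b 0  0  0  1  1  2  2  2
  a 0  0  0  1  2  2  2  2
LCS: 'bc'
LCS length = 2

2


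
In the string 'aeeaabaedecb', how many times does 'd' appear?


Scanning 'aeeaabaedecb' for 'd':
  Position 8: 'd' -> MATCH (count: 1)
Total occurrences of 'd': 1

1


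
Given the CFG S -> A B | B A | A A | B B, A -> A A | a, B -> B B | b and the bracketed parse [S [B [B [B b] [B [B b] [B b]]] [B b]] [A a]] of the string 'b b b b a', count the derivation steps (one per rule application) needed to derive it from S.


Every bracketed nonterminal node [X ...] in the tree is produced by exactly one rule application.
Reading the tree off as a leftmost derivation:
  Step 1: S  =>  B A   (applied S -> B A)
  Step 2: B A  =>  B B A   (applied B -> B B)
  Step 3: B B A  =>  B B B A   (applied B -> B B)
  Step 4: B B B A  =>  b B B A   (applied B -> b)
  Step 5: b B B A  =>  b B B B A   (applied B -> B B)
  Step 6: b B B B A  =>  b b B B A   (applied B -> b)
  Step 7: b b B B A  =>  b b b B A   (applied B -> b)
  Step 8: b b b B A  =>  b b b b A   (applied B -> b)
  Step 9: b b b b A  =>  b b b b a   (applied A -> a)
Final yield: b b b b a
Total rewrite steps: 9

9


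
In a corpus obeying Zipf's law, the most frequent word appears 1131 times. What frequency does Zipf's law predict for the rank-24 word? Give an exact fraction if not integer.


Zipf's law: freq(rank) = f1 / rank
f1 = 1131, rank = 24
freq = 1131 / 24
GCD(1131, 24) = 3
Simplified: 377/8

377/8


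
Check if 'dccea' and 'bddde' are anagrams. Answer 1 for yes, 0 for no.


Sort characters of 'dccea': 'accde'
Sort characters of 'bddde': 'bddde'
Sorted forms differ -> they are NOT anagrams
Result: 0

0


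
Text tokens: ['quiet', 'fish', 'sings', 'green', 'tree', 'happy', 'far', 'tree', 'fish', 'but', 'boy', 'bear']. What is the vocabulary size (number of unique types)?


Listing all tokens and tracking unique types:
  Token 1: 'quiet' -> NEW (unique so far: 1)
  Token 2: 'fish' -> NEW (unique so far: 2)
  Token 3: 'sings' -> NEW (unique so far: 3)
  Token 4: 'green' -> NEW (unique so far: 4)
  Token 5: 'tree' -> NEW (unique so far: 5)
  Token 6: 'happy' -> NEW (unique so far: 6)
  Token 7: 'far' -> NEW (unique so far: 7)
  Token 8: 'tree' -> duplicate (unique so far: 7)
  Token 9: 'fish' -> duplicate (unique so far: 7)
  Token 10: 'but' -> NEW (unique so far: 8)
  Token 11: 'boy' -> NEW (unique so far: 9)
  Token 12: 'bear' -> NEW (unique so far: 10)
Unique types: ('bear', 'boy', 'but', 'far', 'fish', 'green', 'happy', 'quiet', 'sings', 'tree')
Vocabulary size: 10

10


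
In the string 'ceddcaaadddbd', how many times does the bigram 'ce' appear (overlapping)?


Scanning 'ceddcaaadddbd' for bigram 'ce':
  Position 0: 'ce' -> MATCH
  Position 1: 'ed' -> no
  Position 2: 'dd' -> no
  Position 3: 'dc' -> no
  Position 4: 'ca' -> no
  Position 5: 'aa' -> no
  Position 6: 'aa' -> no
  Position 7: 'ad' -> no
  Position 8: 'dd' -> no
  Position 9: 'dd' -> no
  Position 10: 'db' -> no
  Position 11: 'bd' -> no
Total matches: 1

1


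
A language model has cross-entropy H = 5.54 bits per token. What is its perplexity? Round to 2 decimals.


Perplexity formula: PP = 2^H
H = 5.54
PP = 2^5.54
Decompose: 2^5.54 = 2^5 * 2^0.54
2^5 = 32, 2^0.54 ~ 1.4539725
PP ~ 32 * 1.4539725 = 46.5271200
Rounded to 2 decimals: 46.53

46.53


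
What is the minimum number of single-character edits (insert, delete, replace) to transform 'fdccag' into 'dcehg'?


Building DP table for s1='fdccag' (len 6) and s2='dcehg' (len 5):
       d  c  e  h  g
    0  1  2  3  4  5
  f 1  1  2  3  4  5
  d 2  1  2  3  4  5
  c 3  2  1  2  3  4
  c 4  3  2  2  3  4
  a 5  4  3  3  3  4
  g 6  5  4  4  4  3
Edit distance = dp[6][5] = 3

3


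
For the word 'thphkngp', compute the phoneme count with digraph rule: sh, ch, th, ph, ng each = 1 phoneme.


Parsing 'thphkngp' greedily, digraphs first:
  'th' -> digraph (1 consonant phoneme) (phonemes so far: 1)
  'ph' -> digraph (1 consonant phoneme) (phonemes so far: 2)
  'k' -> consonant phoneme (phonemes so far: 3)
  'ng' -> digraph (1 consonant phoneme) (phonemes so far: 4)
  'p' -> consonant phoneme (phonemes so far: 5)
Total phonemes: 5

5


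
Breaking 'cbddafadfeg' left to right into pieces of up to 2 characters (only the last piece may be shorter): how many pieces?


'cbddafadfeg' has 11 characters.
Chunking with max size 2:
  Chunk 1: 'cb' (positions 0-1)
  Chunk 2: 'dd' (positions 2-3)
  Chunk 3: 'af' (positions 4-5)
  Chunk 4: 'ad' (positions 6-7)
  Chunk 5: 'fe' (positions 8-9)
  Chunk 6: 'g' (positions 10-10)
Total chunks: ceil(11 / 2) = 6

6


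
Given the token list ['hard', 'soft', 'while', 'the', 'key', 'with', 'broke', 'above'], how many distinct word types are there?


Listing all tokens and tracking unique types:
  Token 1: 'hard' -> NEW (unique so far: 1)
  Token 2: 'soft' -> NEW (unique so far: 2)
  Token 3: 'while' -> NEW (unique so far: 3)
  Token 4: 'the' -> NEW (unique so far: 4)
  Token 5: 'key' -> NEW (unique so far: 5)
  Token 6: 'with' -> NEW (unique so far: 6)
  Token 7: 'broke' -> NEW (unique so far: 7)
  Token 8: 'above' -> NEW (unique so far: 8)
Unique types: ('above', 'broke', 'hard', 'key', 'soft', 'the', 'while', 'with')
Vocabulary size: 8

8


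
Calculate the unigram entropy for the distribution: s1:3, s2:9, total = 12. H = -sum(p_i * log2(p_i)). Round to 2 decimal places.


Computing entropy H = -sum(p_i * log2(p_i)):
  s1: p = 3/12 = 0.2500, -p*log2(p) = 0.5000
  s2: p = 9/12 = 0.7500, -p*log2(p) = 0.3113
H = sum of terms = 0.8113
Rounded to 2 decimals: 0.81

0.81


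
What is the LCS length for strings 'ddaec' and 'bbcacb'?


DP table for LCS of 'ddaec' and 'bbcacb':
       b  b  c  a  c  b
    0  0  0  0  0  0  0
  d 0  0  0  0  0  0  0
  d 0  0  0  0  0  0  0
  a 0  0  0  0  1  1  1
  e 0  0  0  0  1  1  1
  c 0  0  0  1  1  2  2
LCS: 'ac'
LCS length = 2

2


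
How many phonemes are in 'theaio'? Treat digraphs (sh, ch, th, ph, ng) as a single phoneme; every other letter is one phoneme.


Parsing 'theaio' greedily, digraphs first:
  'th' -> digraph (1 consonant phoneme) (phonemes so far: 1)
  'e' -> vowel phoneme (phonemes so far: 2)
  'a' -> vowel phoneme (phonemes so far: 3)
  'i' -> vowel phoneme (phonemes so far: 4)
  'o' -> vowel phoneme (phonemes so far: 5)
Total phonemes: 5

5


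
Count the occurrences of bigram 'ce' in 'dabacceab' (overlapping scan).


Scanning 'dabacceab' for bigram 'ce':
  Position 0: 'da' -> no
  Position 1: 'ab' -> no
  Position 2: 'ba' -> no
  Position 3: 'ac' -> no
  Position 4: 'cc' -> no
  Position 5: 'ce' -> MATCH
  Position 6: 'ea' -> no
  Position 7: 'ab' -> no
Total matches: 1

1


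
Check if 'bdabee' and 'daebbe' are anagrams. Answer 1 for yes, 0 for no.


Sort characters of 'bdabee': 'abbdee'
Sort characters of 'daebbe': 'abbdee'
Sorted forms match -> they ARE anagrams
Result: 1

1


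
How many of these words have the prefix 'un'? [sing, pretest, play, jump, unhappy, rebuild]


Checking each word for prefix 'un':
  'sing' -> no (count: 0)
  'pretest' -> no (count: 0)
  'play' -> no (count: 0)
  'jump' -> no (count: 0)
  'unhappy' -> YES, starts with 'un' (count: 1)
  'rebuild' -> no (count: 1)
Total with prefix 'un': 1

1


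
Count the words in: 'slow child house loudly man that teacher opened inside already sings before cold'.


Counting words by splitting on spaces:
  Word 1: 'slow'
  Word 2: 'child'
  Word 3: 'house'
  Word 4: 'loudly'
  Word 5: 'man'
  Word 6: 'that'
  Word 7: 'teacher'
  Word 8: 'opened'
  Word 9: 'inside'
  Word 10: 'already'
  Word 11: 'sings'
  Word 12: 'before'
  Word 13: 'cold'
Total words: 13

13


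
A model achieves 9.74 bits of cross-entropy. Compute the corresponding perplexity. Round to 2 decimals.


Perplexity formula: PP = 2^H
H = 9.74
PP = 2^9.74
Decompose: 2^9.74 = 2^9 * 2^0.74
2^9 = 512, 2^0.74 ~ 1.6701758
PP ~ 512 * 1.6701758 = 855.1300096
Rounded to 2 decimals: 855.13

855.13


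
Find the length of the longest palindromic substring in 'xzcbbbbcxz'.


Scanning 'xzcbbbbcxz' for palindromic substrings.
Substring at positions 2-7: 'cbbbbc'.
Check: reverse('cbbbbc') = 'cbbbbc' -> palindrome confirmed.
Neighbouring characters ('z' / 'x') break symmetry, so it cannot extend further.
No longer palindromic substring exists; longest length = 6

6
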